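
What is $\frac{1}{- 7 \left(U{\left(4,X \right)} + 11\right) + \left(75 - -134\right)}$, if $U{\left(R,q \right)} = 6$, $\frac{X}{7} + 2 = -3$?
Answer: $\frac{1}{90} \approx 0.011111$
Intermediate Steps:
$X = -35$ ($X = -14 + 7 \left(-3\right) = -14 - 21 = -35$)
$\frac{1}{- 7 \left(U{\left(4,X \right)} + 11\right) + \left(75 - -134\right)} = \frac{1}{- 7 \left(6 + 11\right) + \left(75 - -134\right)} = \frac{1}{\left(-7\right) 17 + \left(75 + 134\right)} = \frac{1}{-119 + 209} = \frac{1}{90}$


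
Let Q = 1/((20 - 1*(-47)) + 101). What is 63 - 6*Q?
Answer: 1763/28 ≈ 62.964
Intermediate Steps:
Q = 1/168 (Q = 1/((20 + 47) + 101) = 1/(67 + 101) = 1/168 ≈ 0.0059524)
63 - 6*Q = 63 - 6*1/168 = 63 - 1/28 = 1763/28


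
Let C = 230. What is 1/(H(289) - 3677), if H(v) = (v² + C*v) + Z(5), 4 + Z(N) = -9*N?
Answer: 1/146265 ≈ 6.8369e-6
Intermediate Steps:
Z(N) = -4 - 9*N
H(v) = -49 + v² + 230*v (H(v) = (v² + 230*v) + (-4 - 9*5) = (v² + 230*v) + (-4 - 45) = (v² + 230*v) - 49 = -49 + v² + 230*v)
1/(H(289) - 3677) = 1/((-49 + 289² + 230*289) - 3677) = 1/((-49 + 83521 + 66470) - 3677) = 1/(149942 - 3677) = 1/146265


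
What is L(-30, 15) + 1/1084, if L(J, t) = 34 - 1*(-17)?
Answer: 55285/1084 ≈ 51.001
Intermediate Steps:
L(J, t) = 51 (L(J, t) = 34 + 17 = 51)
L(-30, 15) + 1/1084 = 51 + 1/1084 = 55285/1084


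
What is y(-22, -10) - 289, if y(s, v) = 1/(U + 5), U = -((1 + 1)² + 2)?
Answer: -290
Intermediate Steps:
U = -6 (U = -(2² + 2) = -(4 + 2) = -1*6 = -6)
y(s, v) = -1 (y(s, v) = 1/(-6 + 5) = 1/(-1) = -1)
y(-22, -10) - 289 = -1 - 289 = -290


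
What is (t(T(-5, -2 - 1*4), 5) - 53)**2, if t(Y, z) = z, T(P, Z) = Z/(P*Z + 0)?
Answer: 2304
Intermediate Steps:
T(P, Z) = 1/P (T(P, Z) = Z/((P*Z)) = Z*(1/(P*Z)) = 1/P)
(t(T(-5, -2 - 1*4), 5) - 53)**2 = (5 - 53)**2 = (-48)**2 = 2304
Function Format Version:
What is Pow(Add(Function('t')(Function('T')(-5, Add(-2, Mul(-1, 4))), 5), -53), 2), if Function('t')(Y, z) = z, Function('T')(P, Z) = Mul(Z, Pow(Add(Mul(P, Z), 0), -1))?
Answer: 2304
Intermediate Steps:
Function('T')(P, Z) = Pow(P, -1) (Function('T')(P, Z) = Mul(Z, Pow(Mul(P, Z), -1)) = Mul(Z, Mul(Pow(P, -1), Pow(Z, -1))) = Pow(P, -1))
Pow(Add(Function('t')(Function('T')(-5, Add(-2, Mul(-1, 4))), 5), -53), 2) = Pow(Add(5, -53), 2) = Pow(-48, 2) = 2304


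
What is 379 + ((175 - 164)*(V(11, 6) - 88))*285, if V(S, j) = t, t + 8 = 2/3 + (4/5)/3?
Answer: -297655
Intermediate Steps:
t = -106/15 (t = -8 + (2/3 + (4/5)/3) = -8 + (2*(1/3) + (4*(1/5))*(1/3)) = -8 + (2/3 + (4/5)*(1/3)) = -8 + (2/3 + 4/15) = -8 + 14/15 = -106/15 ≈ -7.0667)
V(S, j) = -106/15
379 + ((175 - 164)*(V(11, 6) - 88))*285 = 379 + ((175 - 164)*(-106/15 - 88))*285 = 379 + (11*(-1426/15))*285 = 379 - 15686/15*285 = 379 - 298034 = -297655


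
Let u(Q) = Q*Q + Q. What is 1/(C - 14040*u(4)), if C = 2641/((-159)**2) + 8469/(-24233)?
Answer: -612634473/172027910123836 ≈ -3.5613e-6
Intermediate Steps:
u(Q) = Q + Q**2 (u(Q) = Q**2 + Q = Q + Q**2)
C = -150105436/612634473 (C = 2641/25281 + 8469*(-1/24233) = 2641*(1/25281) - 8469/24233 = 2641/25281 - 8469/24233 = -150105436/612634473 ≈ -0.24502)
1/(C - 14040*u(4)) = 1/(-150105436/612634473 - 56160*(1 + 4)) = 1/(-150105436/612634473 - 56160*5) = 1/(-150105436/612634473 - 14040*20) = 1/(-150105436/612634473 - 280800) = 1/(-172027910123836/612634473) = -612634473/172027910123836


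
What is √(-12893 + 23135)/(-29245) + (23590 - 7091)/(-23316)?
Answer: -16499/23316 - 3*√1138/29245 ≈ -0.71109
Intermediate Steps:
√(-12893 + 23135)/(-29245) + (23590 - 7091)/(-23316) = √10242*(-1/29245) + 16499*(-1/23316) = (3*√1138)*(-1/29245) - 16499/23316 = -3*√1138/29245 - 16499/23316 = -16499/23316 - 3*√1138/29245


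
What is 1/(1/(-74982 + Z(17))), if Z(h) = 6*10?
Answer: -74922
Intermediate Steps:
Z(h) = 60
1/(1/(-74982 + Z(17))) = 1/(1/(-74982 + 60)) = 1/(1/(-74922)) = 1/(-1/74922) = -74922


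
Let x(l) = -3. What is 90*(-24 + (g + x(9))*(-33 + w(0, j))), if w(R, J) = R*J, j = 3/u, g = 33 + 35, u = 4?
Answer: -195210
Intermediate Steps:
g = 68
j = 3/4 ≈ 0.75000
w(R, J) = J*R
90*(-24 + (g + x(9))*(-33 + w(0, j))) = 90*(-24 + (68 - 3)*(-33 + (3/4)*0)) = 90*(-24 + 65*(-33 + 0)) = 90*(-24 + 65*(-33)) = 90*(-24 - 2145) = 90*(-2169) = -195210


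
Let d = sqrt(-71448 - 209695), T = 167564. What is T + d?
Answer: 167564 + I*sqrt(281143) ≈ 1.6756e+5 + 530.23*I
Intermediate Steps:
d = I*sqrt(281143) (d = sqrt(-281143) = I*sqrt(281143) ≈ 530.23*I)
T + d = 167564 + I*sqrt(281143)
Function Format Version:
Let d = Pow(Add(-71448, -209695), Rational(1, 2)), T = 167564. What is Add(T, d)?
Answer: Add(167564, Mul(I, Pow(281143, Rational(1, 2)))) ≈ Add(1.6756e+5, Mul(530.23, I))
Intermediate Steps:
d = Mul(I, Pow(281143, Rational(1, 2))) (d = Pow(-281143, Rational(1, 2)) = Mul(I, Pow(281143, Rational(1, 2))) ≈ Mul(530.23, I))
Add(T, d) = Add(167564, Mul(I, Pow(281143, Rational(1, 2))))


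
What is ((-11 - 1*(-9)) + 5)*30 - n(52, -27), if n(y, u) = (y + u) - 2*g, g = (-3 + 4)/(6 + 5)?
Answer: 717/11 ≈ 65.182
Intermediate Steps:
g = 1/11 ≈ 0.090909
n(y, u) = -2/11 + u + y (n(y, u) = (y + u) - 2*1/11 = (u + y) - 2/11 = -2/11 + u + y)
((-11 - 1*(-9)) + 5)*30 - n(52, -27) = ((-11 - 1*(-9)) + 5)*30 - (-2/11 - 27 + 52) = ((-11 + 9) + 5)*30 - 1*273/11 = (-2 + 5)*30 - 273/11 = 3*30 - 273/11 = 90 - 273/11 = 717/11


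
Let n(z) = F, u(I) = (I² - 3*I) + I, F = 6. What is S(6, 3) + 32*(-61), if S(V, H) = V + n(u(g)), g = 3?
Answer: -1940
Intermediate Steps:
u(I) = I² - 2*I
n(z) = 6
S(V, H) = 6 + V (S(V, H) = V + 6 = 6 + V)
S(6, 3) + 32*(-61) = (6 + 6) + 32*(-61) = 12 - 1952 = -1940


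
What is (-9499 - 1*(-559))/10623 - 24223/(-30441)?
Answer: -4940537/107791581 ≈ -0.045834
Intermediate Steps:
(-9499 - 1*(-559))/10623 - 24223/(-30441) = (-9499 + 559)*(1/10623) - 24223*(-1/30441) = -8940*1/10623 + 24223/30441 = -2980/3541 + 24223/30441 = -4940537/107791581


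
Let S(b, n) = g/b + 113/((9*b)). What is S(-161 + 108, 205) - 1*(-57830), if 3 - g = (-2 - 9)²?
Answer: 27585859/477 ≈ 57832.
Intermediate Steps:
g = -118 (g = 3 - (-2 - 9)² = 3 - 1*(-11)² = 3 - 1*121 = 3 - 121 = -118)
S(b, n) = -949/(9*b) (S(b, n) = -118/b + 113/((9*b)) = -118/b + 113*(1/(9*b)) = -118/b + 113/(9*b) = -949/(9*b))
S(-161 + 108, 205) - 1*(-57830) = -949/(9*(-161 + 108)) - 1*(-57830) = -949/9/(-53) + 57830 = -949/9*(-1/53) + 57830 = 949/477 + 57830 = 27585859/477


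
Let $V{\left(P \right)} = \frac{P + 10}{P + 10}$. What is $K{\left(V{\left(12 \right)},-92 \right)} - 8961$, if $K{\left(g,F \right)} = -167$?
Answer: $-9128$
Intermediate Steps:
$V{\left(P \right)} = 1$ ($V{\left(P \right)} = \frac{10 + P}{10 + P} = 1$)
$K{\left(V{\left(12 \right)},-92 \right)} - 8961 = -167 - 8961 = -9128$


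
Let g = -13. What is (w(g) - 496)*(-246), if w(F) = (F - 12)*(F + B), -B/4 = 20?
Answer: -449934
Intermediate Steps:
B = -80 (B = -4*20 = -80)
w(F) = (-80 + F)*(-12 + F) (w(F) = (F - 12)*(F - 80) = (-12 + F)*(-80 + F) = (-80 + F)*(-12 + F))
(w(g) - 496)*(-246) = ((960 + (-13)² - 92*(-13)) - 496)*(-246) = ((960 + 169 + 1196) - 496)*(-246) = (2325 - 496)*(-246) = 1829*(-246) = -449934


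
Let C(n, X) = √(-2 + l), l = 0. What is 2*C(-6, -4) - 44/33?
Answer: -4/3 + 2*I*√2 ≈ -1.3333 + 2.8284*I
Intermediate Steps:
C(n, X) = I*√2 (C(n, X) = √(-2 + 0) = √(-2) = I*√2)
2*C(-6, -4) - 44/33 = 2*(I*√2) - 44/33 = 2*I*√2 - 44*1/33 = 2*I*√2 - 4/3 = -4/3 + 2*I*√2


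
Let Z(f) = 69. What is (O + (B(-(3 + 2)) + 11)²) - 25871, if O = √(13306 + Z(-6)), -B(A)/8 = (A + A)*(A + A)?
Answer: 596650 + 5*√535 ≈ 5.9677e+5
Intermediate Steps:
B(A) = -32*A² (B(A) = -8*(A + A)*(A + A) = -8*2*A*2*A = -32*A²)
O = 5*√535 (O = √(13306 + 69) = √13375 = 5*√535 ≈ 115.65)
(O + (B(-(3 + 2)) + 11)²) - 25871 = (5*√535 + (-32*(3 + 2)² + 11)²) - 25871 = (5*√535 + (-32*(-1*5)² + 11)²) - 25871 = (5*√535 + (-32*(-5)² + 11)²) - 25871 = (5*√535 + (-32*25 + 11)²) - 25871 = (5*√535 + (-800 + 11)²) - 25871 = (5*√535 + (-789)²) - 25871 = (5*√535 + 622521) - 25871 = (622521 + 5*√535) - 25871 = 596650 + 5*√535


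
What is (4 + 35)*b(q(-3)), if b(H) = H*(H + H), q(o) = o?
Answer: 702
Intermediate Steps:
b(H) = 2*H**2 (b(H) = H*(2*H) = 2*H**2)
(4 + 35)*b(q(-3)) = (4 + 35)*(2*(-3)**2) = 39*(2*9) = 39*18 = 702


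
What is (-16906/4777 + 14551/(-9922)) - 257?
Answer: -12418381717/47397394 ≈ -262.01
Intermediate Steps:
(-16906/4777 + 14551/(-9922)) - 257 = (-16906*1/4777 + 14551*(-1/9922)) - 257 = (-16906/4777 - 14551/9922) - 257 = -237251459/47397394 - 257 = -12418381717/47397394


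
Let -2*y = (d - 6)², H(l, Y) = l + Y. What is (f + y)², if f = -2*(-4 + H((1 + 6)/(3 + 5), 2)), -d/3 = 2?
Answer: 77841/16 ≈ 4865.1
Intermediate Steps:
H(l, Y) = Y + l
d = -6 (d = -3*2 = -6)
y = -72 (y = -(-6 - 6)²/2 = -½*(-12)² = -½*144 = -72)
f = 9/4 (f = -2*(-4 + (2 + (1 + 6)/(3 + 5))) = -2*(-4 + (2 + 7/8)) = -2*(-4 + 23/8) = -2*(-9/8) = 9/4 ≈ 2.2500)
(f + y)² = (9/4 - 72)² = (-279/4)² = 77841/16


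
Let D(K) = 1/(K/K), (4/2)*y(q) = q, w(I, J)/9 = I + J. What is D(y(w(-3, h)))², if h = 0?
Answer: 1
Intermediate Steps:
w(I, J) = 9*I + 9*J (w(I, J) = 9*(I + J) = 9*I + 9*J)
y(q) = q/2
D(K) = 1 (D(K) = 1/1 = 1)
D(y(w(-3, h)))² = 1² = 1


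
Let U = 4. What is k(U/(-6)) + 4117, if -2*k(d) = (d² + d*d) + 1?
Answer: 74089/18 ≈ 4116.1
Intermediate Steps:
k(d) = -½ - d² (k(d) = -((d² + d*d) + 1)/2 = -((d² + d²) + 1)/2 = -(2*d² + 1)/2 = -(1 + 2*d²)/2 = -½ - d²)
k(U/(-6)) + 4117 = (-½ - (4/(-6))²) + 4117 = (-½ - (-⅙*4)²) + 4117 = (-½ - (-⅔)²) + 4117 = (-½ - 1*4/9) + 4117 = (-½ - 4/9) + 4117 = -17/18 + 4117 = 74089/18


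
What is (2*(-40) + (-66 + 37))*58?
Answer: -6322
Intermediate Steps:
(2*(-40) + (-66 + 37))*58 = (-80 - 29)*58 = -109*58 = -6322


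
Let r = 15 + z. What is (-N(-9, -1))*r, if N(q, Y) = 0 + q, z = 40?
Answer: 495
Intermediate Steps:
r = 55 (r = 15 + 40 = 55)
N(q, Y) = q
(-N(-9, -1))*r = -1*(-9)*55 = 9*55 = 495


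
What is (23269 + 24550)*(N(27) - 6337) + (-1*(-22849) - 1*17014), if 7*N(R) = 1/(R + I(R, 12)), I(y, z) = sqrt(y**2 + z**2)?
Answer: -33938738273/112 + 47819*sqrt(97)/336 ≈ -3.0302e+8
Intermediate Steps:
N(R) = 1/(7*(R + sqrt(144 + R**2))) (N(R) = 1/(7*(R + sqrt(R**2 + 12**2))) = 1/(7*(R + sqrt(R**2 + 144))) = 1/(7*(R + sqrt(144 + R**2))))
(23269 + 24550)*(N(27) - 6337) + (-1*(-22849) - 1*17014) = (23269 + 24550)*(1/(7*(27 + sqrt(144 + 27**2))) - 6337) + (-1*(-22849) - 1*17014) = 47819*(1/(7*(27 + sqrt(144 + 729))) - 6337) + (22849 - 17014) = 47819*(1/(7*(27 + sqrt(873))) - 6337) + 5835 = 47819*(1/(7*(27 + 3*sqrt(97))) - 6337) + 5835 = 47819*(-6337 + 1/(7*(27 + 3*sqrt(97)))) + 5835 = (-303029003 + 47819/(7*(27 + 3*sqrt(97)))) + 5835 = -303023168 + 47819/(7*(27 + 3*sqrt(97)))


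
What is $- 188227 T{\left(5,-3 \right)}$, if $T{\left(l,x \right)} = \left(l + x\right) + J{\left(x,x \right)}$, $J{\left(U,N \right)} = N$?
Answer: $188227$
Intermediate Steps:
$T{\left(l,x \right)} = l + 2 x$ ($T{\left(l,x \right)} = \left(l + x\right) + x = l + 2 x$)
$- 188227 T{\left(5,-3 \right)} = - 188227 \left(5 + 2 \left(-3\right)\right) = - 188227 \left(5 - 6\right) = \left(-188227\right) \left(-1\right) = 188227$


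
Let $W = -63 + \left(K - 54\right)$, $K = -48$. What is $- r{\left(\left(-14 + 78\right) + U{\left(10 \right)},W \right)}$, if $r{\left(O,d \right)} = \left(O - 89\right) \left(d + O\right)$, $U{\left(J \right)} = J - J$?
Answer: $-2525$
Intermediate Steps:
$U{\left(J \right)} = 0$
$W = -165$ ($W = -63 - 102 = -165$)
$r{\left(O,d \right)} = \left(-89 + O\right) \left(O + d\right)$
$- r{\left(\left(-14 + 78\right) + U{\left(10 \right)},W \right)} = - (\left(\left(-14 + 78\right) + 0\right)^{2} - 89 \left(\left(-14 + 78\right) + 0\right) - -14685 + \left(\left(-14 + 78\right) + 0\right) \left(-165\right)) = - (\left(64 + 0\right)^{2} - 89 \left(64 + 0\right) + 14685 + \left(64 + 0\right) \left(-165\right)) = - (64^{2} - 5696 + 14685 + 64 \left(-165\right)) = - (4096 - 5696 + 14685 - 10560) = \left(-1\right) 2525 = -2525$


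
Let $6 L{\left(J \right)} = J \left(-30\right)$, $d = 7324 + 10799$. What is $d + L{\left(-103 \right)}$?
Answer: $18638$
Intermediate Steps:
$d = 18123$
$L{\left(J \right)} = - 5 J$ ($L{\left(J \right)} = \frac{J \left(-30\right)}{6} = \frac{\left(-30\right) J}{6} = - 5 J$)
$d + L{\left(-103 \right)} = 18123 - -515 = 18123 + 515 = 18638$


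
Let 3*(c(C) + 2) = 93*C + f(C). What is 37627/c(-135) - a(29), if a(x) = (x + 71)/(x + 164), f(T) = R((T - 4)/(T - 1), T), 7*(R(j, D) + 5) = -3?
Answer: -161298731/16977245 ≈ -9.5009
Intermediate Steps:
R(j, D) = -38/7 (R(j, D) = -5 + (⅐)*(-3) = -5 - 3/7 = -38/7)
f(T) = -38/7
c(C) = -80/21 + 31*C (c(C) = -2 + (93*C - 38/7)/3 = -2 + (-38/7 + 93*C)/3 = -2 + (-38/21 + 31*C) = -80/21 + 31*C)
a(x) = (71 + x)/(164 + x)
37627/c(-135) - a(29) = 37627/(-80/21 + 31*(-135)) - (71 + 29)/(164 + 29) = 37627/(-80/21 - 4185) - 100/193 = 37627/(-87965/21) - 100/193 = 37627*(-21/87965) - 1*100/193 = -790167/87965 - 100/193 = -161298731/16977245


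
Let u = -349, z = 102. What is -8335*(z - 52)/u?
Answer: 416750/349 ≈ 1194.1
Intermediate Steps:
-8335*(z - 52)/u = -8335/((-349/(102 - 52))) = -8335/((-349/50)) = -8335/((-349*1/50)) = -8335/(-349/50) = -8335*(-50/349) = 416750/349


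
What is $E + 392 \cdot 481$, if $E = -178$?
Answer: $188374$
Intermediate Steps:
$E + 392 \cdot 481 = -178 + 392 \cdot 481 = -178 + 188552 = 188374$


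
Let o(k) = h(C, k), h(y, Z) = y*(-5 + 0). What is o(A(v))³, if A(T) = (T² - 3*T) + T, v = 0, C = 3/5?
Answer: -27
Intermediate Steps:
C = ⅗ (C = 3*(⅕) = ⅗ ≈ 0.60000)
h(y, Z) = -5*y (h(y, Z) = y*(-5) = -5*y)
A(T) = T² - 2*T
o(k) = -3 (o(k) = -5*⅗ = -3)
o(A(v))³ = (-3)³ = -27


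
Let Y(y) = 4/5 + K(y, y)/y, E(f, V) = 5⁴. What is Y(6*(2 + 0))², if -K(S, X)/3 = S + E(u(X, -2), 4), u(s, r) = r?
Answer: 10042561/400 ≈ 25106.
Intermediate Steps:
E(f, V) = 625
K(S, X) = -1875 - 3*S (K(S, X) = -3*(S + 625) = -3*(625 + S) = -1875 - 3*S)
Y(y) = ⅘ + (-1875 - 3*y)/y (Y(y) = 4/5 + (-1875 - 3*y)/y = 4*(⅕) + (-1875 - 3*y)/y = ⅘ + (-1875 - 3*y)/y)
Y(6*(2 + 0))² = (-11/5 - 1875*1/(6*(2 + 0)))² = (-11/5 - 1875/(6*2))² = (-11/5 - 1875/12)² = (-11/5 - 1875*1/12)² = (-11/5 - 625/4)² = (-3169/20)² = 10042561/400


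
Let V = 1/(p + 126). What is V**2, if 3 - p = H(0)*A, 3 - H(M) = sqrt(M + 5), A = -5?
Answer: (144 - 5*sqrt(5))**(-2) ≈ 5.6686e-5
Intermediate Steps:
H(M) = 3 - sqrt(5 + M) (H(M) = 3 - sqrt(M + 5) = 3 - sqrt(5 + M))
p = 18 - 5*sqrt(5) (p = 3 - (3 - sqrt(5 + 0))*(-5) = 3 - (3 - sqrt(5))*(-5) = 3 - (-15 + 5*sqrt(5)) = 3 + (15 - 5*sqrt(5)) = 18 - 5*sqrt(5) ≈ 6.8197)
V = 1/(144 - 5*sqrt(5)) (V = 1/((18 - 5*sqrt(5)) + 126) = 1/(144 - 5*sqrt(5)) ≈ 0.0075290)
V**2 = (144/20611 + 5*sqrt(5)/20611)**2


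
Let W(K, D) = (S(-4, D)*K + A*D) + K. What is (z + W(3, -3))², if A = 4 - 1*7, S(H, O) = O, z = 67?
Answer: 4900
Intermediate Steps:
A = -3 (A = 4 - 7 = -3)
W(K, D) = K - 3*D + D*K (W(K, D) = (D*K - 3*D) + K = (-3*D + D*K) + K = K - 3*D + D*K)
(z + W(3, -3))² = (67 + (3 - 3*(-3) - 3*3))² = (67 + (3 + 9 - 9))² = (67 + 3)² = 70² = 4900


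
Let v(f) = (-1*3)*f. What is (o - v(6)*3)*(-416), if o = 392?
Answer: -185536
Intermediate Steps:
v(f) = -3*f
(o - v(6)*3)*(-416) = (392 - (-3*6)*3)*(-416) = (392 - (-18)*3)*(-416) = (392 - 1*(-54))*(-416) = (392 + 54)*(-416) = 446*(-416) = -185536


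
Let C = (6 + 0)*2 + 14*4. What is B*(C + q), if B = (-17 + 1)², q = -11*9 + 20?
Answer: -2816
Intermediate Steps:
q = -79 (q = -99 + 20 = -79)
C = 68 (C = 6*2 + 56 = 12 + 56 = 68)
B = 256 (B = (-16)² = 256)
B*(C + q) = 256*(68 - 79) = 256*(-11) = -2816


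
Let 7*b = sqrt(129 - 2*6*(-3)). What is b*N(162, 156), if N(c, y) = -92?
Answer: -92*sqrt(165)/7 ≈ -168.82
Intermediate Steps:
b = sqrt(165)/7 (b = sqrt(129 - 2*6*(-3))/7 = sqrt(129 - 12*(-3))/7 = sqrt(129 + 36)/7 = sqrt(165)/7 ≈ 1.8350)
b*N(162, 156) = (sqrt(165)/7)*(-92) = -92*sqrt(165)/7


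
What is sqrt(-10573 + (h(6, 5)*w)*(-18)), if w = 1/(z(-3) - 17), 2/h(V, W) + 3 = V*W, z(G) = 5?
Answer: 2*I*sqrt(23789)/3 ≈ 102.82*I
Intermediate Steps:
h(V, W) = 2/(-3 + V*W)
w = -1/12 (w = 1/(5 - 17) = 1/(-12) = -1/12 ≈ -0.083333)
sqrt(-10573 + (h(6, 5)*w)*(-18)) = sqrt(-10573 + ((2/(-3 + 6*5))*(-1/12))*(-18)) = sqrt(-10573 + ((2/(-3 + 30))*(-1/12))*(-18)) = sqrt(-10573 + ((2/27)*(-1/12))*(-18)) = sqrt(-10573 - 1/162*(-18)) = sqrt(-10573 + 1/9) = sqrt(-95156/9) = 2*I*sqrt(23789)/3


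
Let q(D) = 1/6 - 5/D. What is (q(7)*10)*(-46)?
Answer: 5290/21 ≈ 251.90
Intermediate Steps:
q(D) = ⅙ - 5/D (q(D) = 1*(⅙) - 5/D = ⅙ - 5/D)
(q(7)*10)*(-46) = (((⅙)*(-30 + 7)/7)*10)*(-46) = (((⅙)*(⅐)*(-23))*10)*(-46) = -23/42*10*(-46) = -115/21*(-46) = 5290/21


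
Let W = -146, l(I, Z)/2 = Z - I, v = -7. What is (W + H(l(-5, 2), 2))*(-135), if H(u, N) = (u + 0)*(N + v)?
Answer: 29160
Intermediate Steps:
l(I, Z) = -2*I + 2*Z (l(I, Z) = 2*(Z - I) = -2*I + 2*Z)
H(u, N) = u*(-7 + N) (H(u, N) = (u + 0)*(N - 7) = u*(-7 + N))
(W + H(l(-5, 2), 2))*(-135) = (-146 + (-2*(-5) + 2*2)*(-7 + 2))*(-135) = (-146 + (10 + 4)*(-5))*(-135) = (-146 + 14*(-5))*(-135) = (-146 - 70)*(-135) = -216*(-135) = 29160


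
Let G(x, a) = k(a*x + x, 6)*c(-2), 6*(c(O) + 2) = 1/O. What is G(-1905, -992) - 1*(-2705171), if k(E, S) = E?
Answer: -4911441/4 ≈ -1.2279e+6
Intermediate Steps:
c(O) = -2 + 1/(6*O) (c(O) = -2 + (1/O)/6 = -2 + 1/(6*O))
G(x, a) = -25*x/12 - 25*a*x/12 (G(x, a) = (a*x + x)*(-2 + (1/6)/(-2)) = (x + a*x)*(-2 + (1/6)*(-1/2)) = (x + a*x)*(-2 - 1/12) = (x + a*x)*(-25/12) = -25*x/12 - 25*a*x/12)
G(-1905, -992) - 1*(-2705171) = -25/12*(-1905)*(1 - 992) - 1*(-2705171) = -25/12*(-1905)*(-991) + 2705171 = -15732125/4 + 2705171 = -4911441/4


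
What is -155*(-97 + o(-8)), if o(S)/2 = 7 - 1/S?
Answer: 51305/4 ≈ 12826.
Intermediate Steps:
o(S) = 14 - 2/S (o(S) = 2*(7 - 1/S) = 14 - 2/S)
-155*(-97 + o(-8)) = -155*(-97 + (14 - 2/(-8))) = -155*(-97 + (14 - 2*(-1/8))) = -155*(-97 + (14 + 1/4)) = -155*(-97 + 57/4) = -155*(-331/4) = 51305/4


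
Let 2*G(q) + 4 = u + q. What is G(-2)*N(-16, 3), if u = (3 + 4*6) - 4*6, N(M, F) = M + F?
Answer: 39/2 ≈ 19.500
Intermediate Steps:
N(M, F) = F + M
u = 3 (u = (3 + 24) - 24 = 27 - 24 = 3)
G(q) = -½ + q/2 (G(q) = -2 + (3 + q)/2 = -2 + (3/2 + q/2) = -½ + q/2)
G(-2)*N(-16, 3) = (-½ + (½)*(-2))*(3 - 16) = (-½ - 1)*(-13) = -3/2*(-13) = 39/2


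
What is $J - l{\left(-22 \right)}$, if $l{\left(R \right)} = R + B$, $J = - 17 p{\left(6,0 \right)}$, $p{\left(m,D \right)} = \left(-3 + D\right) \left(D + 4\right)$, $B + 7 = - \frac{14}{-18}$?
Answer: $\frac{2090}{9} \approx 232.22$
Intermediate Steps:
$B = - \frac{56}{9}$ ($B = -7 - \frac{14}{-18} = -7 - - \frac{7}{9} = -7 + \frac{7}{9} = - \frac{56}{9} \approx -6.2222$)
$p{\left(m,D \right)} = \left(-3 + D\right) \left(4 + D\right)$
$J = 204$ ($J = - 17 \left(-12 + 0 + 0^{2}\right) = - 17 \left(-12 + 0 + 0\right) = \left(-17\right) \left(-12\right) = 204$)
$l{\left(R \right)} = - \frac{56}{9} + R$ ($l{\left(R \right)} = R - \frac{56}{9} = - \frac{56}{9} + R$)
$J - l{\left(-22 \right)} = 204 - \left(- \frac{56}{9} - 22\right) = 204 - - \frac{254}{9} = 204 + \frac{254}{9} = \frac{2090}{9}$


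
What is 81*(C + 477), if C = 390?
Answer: 70227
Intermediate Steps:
81*(C + 477) = 81*(390 + 477) = 81*867 = 70227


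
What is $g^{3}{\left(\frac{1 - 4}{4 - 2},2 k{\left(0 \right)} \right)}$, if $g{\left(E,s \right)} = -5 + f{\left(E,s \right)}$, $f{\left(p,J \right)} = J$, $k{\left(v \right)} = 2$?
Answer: $-1$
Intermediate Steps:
$g{\left(E,s \right)} = -5 + s$
$g^{3}{\left(\frac{1 - 4}{4 - 2},2 k{\left(0 \right)} \right)} = \left(-5 + 2 \cdot 2\right)^{3} = \left(-5 + 4\right)^{3} = \left(-1\right)^{3} = -1$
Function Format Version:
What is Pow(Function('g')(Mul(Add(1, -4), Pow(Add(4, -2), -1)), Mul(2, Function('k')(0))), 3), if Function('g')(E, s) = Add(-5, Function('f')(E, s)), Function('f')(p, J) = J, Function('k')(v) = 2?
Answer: -1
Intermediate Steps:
Function('g')(E, s) = Add(-5, s)
Pow(Function('g')(Mul(Add(1, -4), Pow(Add(4, -2), -1)), Mul(2, Function('k')(0))), 3) = Pow(Add(-5, Mul(2, 2)), 3) = Pow(Add(-5, 4), 3) = Pow(-1, 3) = -1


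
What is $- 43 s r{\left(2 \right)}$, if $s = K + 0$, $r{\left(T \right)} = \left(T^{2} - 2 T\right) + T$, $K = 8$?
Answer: $-688$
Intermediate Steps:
$r{\left(T \right)} = T^{2} - T$
$s = 8$ ($s = 8 + 0 = 8$)
$- 43 s r{\left(2 \right)} = \left(-43\right) 8 \cdot 2 \left(-1 + 2\right) = - 344 \cdot 2 \cdot 1 = \left(-344\right) 2 = -688$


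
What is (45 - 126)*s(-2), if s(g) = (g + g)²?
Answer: -1296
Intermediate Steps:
s(g) = 4*g² (s(g) = (2*g)² = 4*g²)
(45 - 126)*s(-2) = (45 - 126)*(4*(-2)²) = -324*4 = -81*16 = -1296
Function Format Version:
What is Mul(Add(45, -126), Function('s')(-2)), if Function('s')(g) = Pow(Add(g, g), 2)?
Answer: -1296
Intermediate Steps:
Function('s')(g) = Mul(4, Pow(g, 2)) (Function('s')(g) = Pow(Mul(2, g), 2) = Mul(4, Pow(g, 2)))
Mul(Add(45, -126), Function('s')(-2)) = Mul(Add(45, -126), Mul(4, Pow(-2, 2))) = Mul(-81, Mul(4, 4)) = Mul(-81, 16) = -1296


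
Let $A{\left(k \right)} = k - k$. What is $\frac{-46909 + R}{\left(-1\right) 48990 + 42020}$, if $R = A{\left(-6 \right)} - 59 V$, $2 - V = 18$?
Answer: $\frac{9193}{1394} \approx 6.5947$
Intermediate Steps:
$A{\left(k \right)} = 0$
$V = -16$ ($V = 2 - 18 = -16$)
$R = 944$ ($R = 0 - -944 = 0 + 944 = 944$)
$\frac{-46909 + R}{\left(-1\right) 48990 + 42020} = \frac{-46909 + 944}{\left(-1\right) 48990 + 42020} = - \frac{45965}{-48990 + 42020} = - \frac{45965}{-6970} = \left(-45965\right) \left(- \frac{1}{6970}\right) = \frac{9193}{1394}$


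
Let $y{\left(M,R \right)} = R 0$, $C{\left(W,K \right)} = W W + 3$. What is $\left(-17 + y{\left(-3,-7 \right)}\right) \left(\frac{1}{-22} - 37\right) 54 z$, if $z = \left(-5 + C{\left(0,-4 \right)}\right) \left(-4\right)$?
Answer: $\frac{2992680}{11} \approx 2.7206 \cdot 10^{5}$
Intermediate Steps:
$C{\left(W,K \right)} = 3 + W^{2}$ ($C{\left(W,K \right)} = W^{2} + 3 = 3 + W^{2}$)
$y{\left(M,R \right)} = 0$
$z = 8$ ($z = \left(-5 + \left(3 + 0^{2}\right)\right) \left(-4\right) = \left(-5 + \left(3 + 0\right)\right) \left(-4\right) = \left(-5 + 3\right) \left(-4\right) = \left(-2\right) \left(-4\right) = 8$)
$\left(-17 + y{\left(-3,-7 \right)}\right) \left(\frac{1}{-22} - 37\right) 54 z = \left(-17 + 0\right) \left(\frac{1}{-22} - 37\right) 54 \cdot 8 = - 17 \left(- \frac{1}{22} - 37\right) 54 \cdot 8 = \left(-17\right) \left(- \frac{815}{22}\right) 54 \cdot 8 = \frac{13855}{22} \cdot 54 \cdot 8 = \frac{374085}{11} \cdot 8 = \frac{2992680}{11}$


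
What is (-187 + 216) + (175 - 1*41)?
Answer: 163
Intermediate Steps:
(-187 + 216) + (175 - 1*41) = 29 + (175 - 41) = 29 + 134 = 163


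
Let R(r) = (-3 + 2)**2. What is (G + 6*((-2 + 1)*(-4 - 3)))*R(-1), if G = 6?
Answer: 48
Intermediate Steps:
R(r) = 1 (R(r) = (-1)**2 = 1)
(G + 6*((-2 + 1)*(-4 - 3)))*R(-1) = (6 + 6*((-2 + 1)*(-4 - 3)))*1 = (6 + 6*(-1*(-7)))*1 = (6 + 6*7)*1 = (6 + 42)*1 = 48*1 = 48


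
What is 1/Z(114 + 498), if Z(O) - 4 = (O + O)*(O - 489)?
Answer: 1/150556 ≈ 6.6420e-6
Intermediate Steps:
Z(O) = 4 + 2*O*(-489 + O) (Z(O) = 4 + (O + O)*(O - 489) = 4 + (2*O)*(-489 + O) = 4 + 2*O*(-489 + O))
1/Z(114 + 498) = 1/(4 - 978*(114 + 498) + 2*(114 + 498)²) = 1/(4 - 978*612 + 2*612²) = 1/(4 - 598536 + 2*374544) = 1/(4 - 598536 + 749088) = 1/150556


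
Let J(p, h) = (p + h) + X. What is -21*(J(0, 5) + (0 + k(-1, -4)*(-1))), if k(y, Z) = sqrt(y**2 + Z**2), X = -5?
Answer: 21*sqrt(17) ≈ 86.585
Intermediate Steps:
k(y, Z) = sqrt(Z**2 + y**2)
J(p, h) = -5 + h + p (J(p, h) = (p + h) - 5 = (h + p) - 5 = -5 + h + p)
-21*(J(0, 5) + (0 + k(-1, -4)*(-1))) = -21*((-5 + 5 + 0) + (0 + sqrt((-4)**2 + (-1)**2)*(-1))) = -21*(0 + (0 + sqrt(16 + 1)*(-1))) = -21*(0 + (0 + sqrt(17)*(-1))) = -21*(0 + (0 - sqrt(17))) = -21*(0 - sqrt(17)) = -(-21)*sqrt(17) = 21*sqrt(17)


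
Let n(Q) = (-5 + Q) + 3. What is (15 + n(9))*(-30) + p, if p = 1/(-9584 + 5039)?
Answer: -2999701/4545 ≈ -660.00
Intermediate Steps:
n(Q) = -2 + Q
p = -1/4545 (p = 1/(-4545) = -1/4545 ≈ -0.00022002)
(15 + n(9))*(-30) + p = (15 + (-2 + 9))*(-30) - 1/4545 = (15 + 7)*(-30) - 1/4545 = 22*(-30) - 1/4545 = -660 - 1/4545 = -2999701/4545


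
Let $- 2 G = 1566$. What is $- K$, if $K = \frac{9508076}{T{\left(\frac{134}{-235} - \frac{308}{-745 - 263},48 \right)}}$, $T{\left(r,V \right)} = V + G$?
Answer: $\frac{9508076}{735} \approx 12936.0$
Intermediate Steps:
$G = -783$ ($G = \left(- \frac{1}{2}\right) 1566 = -783$)
$T{\left(r,V \right)} = -783 + V$ ($T{\left(r,V \right)} = V - 783 = -783 + V$)
$K = - \frac{9508076}{735}$ ($K = \frac{9508076}{-783 + 48} = \frac{9508076}{-735} = 9508076 \left(- \frac{1}{735}\right) = - \frac{9508076}{735} \approx -12936.0$)
$- K = \left(-1\right) \left(- \frac{9508076}{735}\right) = \frac{9508076}{735}$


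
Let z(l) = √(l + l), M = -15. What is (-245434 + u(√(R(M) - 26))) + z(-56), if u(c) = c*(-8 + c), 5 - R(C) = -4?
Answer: -245451 - 8*I*√17 + 4*I*√7 ≈ -2.4545e+5 - 22.402*I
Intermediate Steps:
R(C) = 9 (R(C) = 5 - 1*(-4) = 5 + 4 = 9)
z(l) = √2*√l (z(l) = √(2*l) = √2*√l)
(-245434 + u(√(R(M) - 26))) + z(-56) = (-245434 + √(9 - 26)*(-8 + √(9 - 26))) + √2*√(-56) = (-245434 + √(-17)*(-8 + √(-17))) + √2*(2*I*√14) = (-245434 + (I*√17)*(-8 + I*√17)) + 4*I*√7 = (-245434 + I*√17*(-8 + I*√17)) + 4*I*√7 = -245434 + 4*I*√7 + I*√17*(-8 + I*√17)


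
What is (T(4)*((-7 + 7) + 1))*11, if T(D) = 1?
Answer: 11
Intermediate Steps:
(T(4)*((-7 + 7) + 1))*11 = (1*((-7 + 7) + 1))*11 = (1*(0 + 1))*11 = (1*1)*11 = 1*11 = 11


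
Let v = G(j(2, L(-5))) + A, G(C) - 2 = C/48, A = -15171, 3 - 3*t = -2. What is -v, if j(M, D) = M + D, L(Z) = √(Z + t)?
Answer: 364055/24 - I*√30/144 ≈ 15169.0 - 0.038036*I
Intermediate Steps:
t = 5/3 (t = 1 - ⅓*(-2) = 1 + ⅔ = 5/3 ≈ 1.6667)
L(Z) = √(5/3 + Z) (L(Z) = √(Z + 5/3) = √(5/3 + Z))
j(M, D) = D + M
G(C) = 2 + C/48
v = -364055/24 + I*√30/144 (v = (2 + (√(15 + 9*(-5))/3 + 2)/48) - 15171 = (2 + (√(15 - 45)/3 + 2)/48) - 15171 = (2 + (√(-30)/3 + 2)/48) - 15171 = (2 + ((I*√30)/3 + 2)/48) - 15171 = (2 + (I*√30/3 + 2)/48) - 15171 = (2 + (2 + I*√30/3)/48) - 15171 = (2 + (1/24 + I*√30/144)) - 15171 = (49/24 + I*√30/144) - 15171 = -364055/24 + I*√30/144 ≈ -15169.0 + 0.038036*I)
-v = -(-364055/24 + I*√30/144) = 364055/24 - I*√30/144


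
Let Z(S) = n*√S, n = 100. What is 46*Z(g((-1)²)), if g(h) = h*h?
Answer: 4600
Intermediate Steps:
g(h) = h²
Z(S) = 100*√S
46*Z(g((-1)²)) = 46*(100*√(((-1)²)²)) = 46*(100*√(1²)) = 46*(100*√1) = 46*(100*1) = 46*100 = 4600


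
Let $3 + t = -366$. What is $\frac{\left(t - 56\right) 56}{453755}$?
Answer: $- \frac{4760}{90751} \approx -0.052451$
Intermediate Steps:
$t = -369$ ($t = -3 - 366 = -369$)
$\frac{\left(t - 56\right) 56}{453755} = \frac{\left(-369 - 56\right) 56}{453755} = \left(-425\right) 56 \cdot \frac{1}{453755} = \left(-23800\right) \frac{1}{453755} = - \frac{4760}{90751}$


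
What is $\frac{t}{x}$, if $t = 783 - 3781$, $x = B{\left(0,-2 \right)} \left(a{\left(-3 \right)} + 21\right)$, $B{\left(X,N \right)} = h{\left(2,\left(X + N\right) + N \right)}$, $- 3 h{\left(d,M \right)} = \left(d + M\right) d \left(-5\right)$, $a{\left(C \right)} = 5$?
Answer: $\frac{4497}{260} \approx 17.296$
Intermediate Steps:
$h{\left(d,M \right)} = \frac{5 d \left(M + d\right)}{3}$ ($h{\left(d,M \right)} = - \frac{\left(d + M\right) d \left(-5\right)}{3} = - \frac{\left(M + d\right) \left(- 5 d\right)}{3} = - \frac{\left(-5\right) d \left(M + d\right)}{3} = \frac{5 d \left(M + d\right)}{3}$)
$B{\left(X,N \right)} = \frac{20}{3} + \frac{10 X}{3} + \frac{20 N}{3}$ ($B{\left(X,N \right)} = \frac{5}{3} \cdot 2 \left(\left(\left(X + N\right) + N\right) + 2\right) = \frac{5}{3} \cdot 2 \left(\left(\left(N + X\right) + N\right) + 2\right) = \frac{5}{3} \cdot 2 \left(\left(X + 2 N\right) + 2\right) = \frac{5}{3} \cdot 2 \left(2 + X + 2 N\right) = \frac{20}{3} + \frac{10 X}{3} + \frac{20 N}{3}$)
$x = - \frac{520}{3}$ ($x = \left(\frac{20}{3} + \frac{10}{3} \cdot 0 + \frac{20}{3} \left(-2\right)\right) \left(5 + 21\right) = \left(\frac{20}{3} + 0 - \frac{40}{3}\right) 26 = \left(- \frac{20}{3}\right) 26 = - \frac{520}{3} \approx -173.33$)
$t = -2998$
$\frac{t}{x} = - \frac{2998}{- \frac{520}{3}} = \left(-2998\right) \left(- \frac{3}{520}\right) = \frac{4497}{260}$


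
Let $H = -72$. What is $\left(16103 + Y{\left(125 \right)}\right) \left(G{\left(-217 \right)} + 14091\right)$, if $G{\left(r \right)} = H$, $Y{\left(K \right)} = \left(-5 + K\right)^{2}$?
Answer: $427621557$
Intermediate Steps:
$G{\left(r \right)} = -72$
$\left(16103 + Y{\left(125 \right)}\right) \left(G{\left(-217 \right)} + 14091\right) = \left(16103 + \left(-5 + 125\right)^{2}\right) \left(-72 + 14091\right) = \left(16103 + 120^{2}\right) 14019 = \left(16103 + 14400\right) 14019 = 30503 \cdot 14019 = 427621557$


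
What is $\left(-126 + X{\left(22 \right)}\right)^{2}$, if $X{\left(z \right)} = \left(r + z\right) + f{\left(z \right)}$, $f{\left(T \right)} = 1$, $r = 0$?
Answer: $10609$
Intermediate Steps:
$X{\left(z \right)} = 1 + z$ ($X{\left(z \right)} = \left(0 + z\right) + 1 = z + 1 = 1 + z$)
$\left(-126 + X{\left(22 \right)}\right)^{2} = \left(-126 + \left(1 + 22\right)\right)^{2} = \left(-126 + 23\right)^{2} = \left(-103\right)^{2} = 10609$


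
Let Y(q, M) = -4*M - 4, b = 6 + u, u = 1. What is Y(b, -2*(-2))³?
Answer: -8000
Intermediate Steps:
b = 7 (b = 6 + 1 = 7)
Y(q, M) = -4 - 4*M
Y(b, -2*(-2))³ = (-4 - (-8)*(-2))³ = (-4 - 4*4)³ = (-4 - 16)³ = (-20)³ = -8000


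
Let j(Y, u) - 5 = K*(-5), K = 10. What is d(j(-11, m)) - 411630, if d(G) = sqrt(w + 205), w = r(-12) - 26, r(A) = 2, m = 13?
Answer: -411630 + sqrt(181) ≈ -4.1162e+5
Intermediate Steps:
w = -24 (w = 2 - 26 = -24)
j(Y, u) = -45 (j(Y, u) = 5 + 10*(-5) = 5 - 50 = -45)
d(G) = sqrt(181) (d(G) = sqrt(-24 + 205) = sqrt(181))
d(j(-11, m)) - 411630 = sqrt(181) - 411630 = -411630 + sqrt(181)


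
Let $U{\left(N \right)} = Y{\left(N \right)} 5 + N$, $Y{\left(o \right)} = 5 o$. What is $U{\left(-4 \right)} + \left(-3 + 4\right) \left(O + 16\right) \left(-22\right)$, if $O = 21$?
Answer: $-918$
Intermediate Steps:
$U{\left(N \right)} = 26 N$ ($U{\left(N \right)} = 5 N 5 + N = 25 N + N = 26 N$)
$U{\left(-4 \right)} + \left(-3 + 4\right) \left(O + 16\right) \left(-22\right) = 26 \left(-4\right) + \left(-3 + 4\right) \left(21 + 16\right) \left(-22\right) = -104 + 1 \cdot 37 \left(-22\right) = -104 + 37 \left(-22\right) = -104 - 814 = -918$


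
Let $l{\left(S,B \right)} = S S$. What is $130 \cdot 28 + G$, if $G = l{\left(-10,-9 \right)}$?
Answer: $3740$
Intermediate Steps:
$l{\left(S,B \right)} = S^{2}$
$G = 100$ ($G = \left(-10\right)^{2} = 100$)
$130 \cdot 28 + G = 130 \cdot 28 + 100 = 3640 + 100 = 3740$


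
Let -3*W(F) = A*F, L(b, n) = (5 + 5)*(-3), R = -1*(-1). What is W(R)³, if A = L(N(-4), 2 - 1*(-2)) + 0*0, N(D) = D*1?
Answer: 1000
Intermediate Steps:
N(D) = D
R = 1
L(b, n) = -30 (L(b, n) = 10*(-3) = -30)
A = -30 (A = -30 + 0*0 = -30 + 0 = -30)
W(F) = 10*F (W(F) = -(-10)*F = 10*F)
W(R)³ = (10*1)³ = 10³ = 1000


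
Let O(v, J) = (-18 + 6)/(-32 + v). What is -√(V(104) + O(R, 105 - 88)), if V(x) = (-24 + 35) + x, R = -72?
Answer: -√77818/26 ≈ -10.729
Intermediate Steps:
O(v, J) = -12/(-32 + v)
V(x) = 11 + x
-√(V(104) + O(R, 105 - 88)) = -√((11 + 104) - 12/(-32 - 72)) = -√(115 - 12/(-104)) = -√(115 - 12*(-1/104)) = -√(115 + 3/26) = -√(2993/26) = -√77818/26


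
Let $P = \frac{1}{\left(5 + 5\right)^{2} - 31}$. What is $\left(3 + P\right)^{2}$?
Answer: $\frac{43264}{4761} \approx 9.0872$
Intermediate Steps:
$P = \frac{1}{69}$ ($P = \frac{1}{10^{2} - 31} = \frac{1}{100 - 31} = \frac{1}{69} \approx 0.014493$)
$\left(3 + P\right)^{2} = \left(3 + \frac{1}{69}\right)^{2} = \left(\frac{208}{69}\right)^{2} = \frac{43264}{4761}$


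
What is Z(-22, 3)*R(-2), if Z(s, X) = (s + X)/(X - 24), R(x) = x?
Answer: -38/21 ≈ -1.8095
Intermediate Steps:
Z(s, X) = (X + s)/(-24 + X)
Z(-22, 3)*R(-2) = ((3 - 22)/(-24 + 3))*(-2) = (-19/(-21))*(-2) = -1/21*(-19)*(-2) = (19/21)*(-2) = -38/21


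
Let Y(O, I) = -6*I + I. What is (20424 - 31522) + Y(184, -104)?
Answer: -10578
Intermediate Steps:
Y(O, I) = -5*I
(20424 - 31522) + Y(184, -104) = (20424 - 31522) - 5*(-104) = -11098 + 520 = -10578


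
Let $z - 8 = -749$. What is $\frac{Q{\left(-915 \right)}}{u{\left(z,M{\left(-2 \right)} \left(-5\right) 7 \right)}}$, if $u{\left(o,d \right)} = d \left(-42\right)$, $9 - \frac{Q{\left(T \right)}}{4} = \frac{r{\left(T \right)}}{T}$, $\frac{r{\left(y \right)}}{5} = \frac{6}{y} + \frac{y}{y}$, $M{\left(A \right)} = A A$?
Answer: $\frac{83773}{13674675} \approx 0.0061261$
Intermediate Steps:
$M{\left(A \right)} = A^{2}$
$z = -741$ ($z = 8 - 749 = -741$)
$r{\left(y \right)} = 5 + \frac{30}{y}$ ($r{\left(y \right)} = 5 \left(\frac{6}{y} + \frac{y}{y}\right) = 5 \left(\frac{6}{y} + 1\right) = 5 \left(1 + \frac{6}{y}\right) = 5 + \frac{30}{y}$)
$Q{\left(T \right)} = 36 - \frac{4 \left(5 + \frac{30}{T}\right)}{T}$ ($Q{\left(T \right)} = 36 - 4 \frac{5 + \frac{30}{T}}{T} = 36 - \frac{4 \left(5 + \frac{30}{T}\right)}{T}$)
$u{\left(o,d \right)} = - 42 d$
$\frac{Q{\left(-915 \right)}}{u{\left(z,M{\left(-2 \right)} \left(-5\right) 7 \right)}} = \frac{36 - \frac{120}{837225} - \frac{20}{-915}}{\left(-42\right) \left(-2\right)^{2} \left(-5\right) 7} = \frac{36 - \frac{8}{55815} - - \frac{4}{183}}{\left(-42\right) 4 \left(-5\right) 7} = \frac{36 - \frac{8}{55815} + \frac{4}{183}}{\left(-42\right) \left(\left(-20\right) 7\right)} = \frac{670184}{18605 \left(\left(-42\right) \left(-140\right)\right)} = \frac{670184}{18605 \cdot 5880} = \frac{670184}{18605} \cdot \frac{1}{5880} = \frac{83773}{13674675}$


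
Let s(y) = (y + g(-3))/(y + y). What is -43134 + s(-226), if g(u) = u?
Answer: -19496339/452 ≈ -43134.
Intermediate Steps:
s(y) = (-3 + y)/(2*y) (s(y) = (y - 3)/(y + y) = (-3 + y)/((2*y)) = (-3 + y)*(1/(2*y)) = (-3 + y)/(2*y))
-43134 + s(-226) = -43134 + (1/2)*(-3 - 226)/(-226) = -43134 + (1/2)*(-1/226)*(-229) = -43134 + 229/452 = -19496339/452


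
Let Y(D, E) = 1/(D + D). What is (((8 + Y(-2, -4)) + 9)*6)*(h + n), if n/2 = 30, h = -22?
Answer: 3819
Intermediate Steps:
Y(D, E) = 1/(2*D)
n = 60 (n = 2*30 = 60)
(((8 + Y(-2, -4)) + 9)*6)*(h + n) = (((8 + (1/2)/(-2)) + 9)*6)*(-22 + 60) = (((8 + (1/2)*(-1/2)) + 9)*6)*38 = (((8 - 1/4) + 9)*6)*38 = ((31/4 + 9)*6)*38 = ((67/4)*6)*38 = (201/2)*38 = 3819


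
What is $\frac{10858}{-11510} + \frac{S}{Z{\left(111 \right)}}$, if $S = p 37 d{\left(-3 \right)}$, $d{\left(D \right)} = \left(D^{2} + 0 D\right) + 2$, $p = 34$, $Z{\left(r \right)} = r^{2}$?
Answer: $\frac{344513}{1916415} \approx 0.17977$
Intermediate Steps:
$d{\left(D \right)} = 2 + D^{2}$ ($d{\left(D \right)} = \left(D^{2} + 0\right) + 2 = D^{2} + 2 = 2 + D^{2}$)
$S = 13838$ ($S = 34 \cdot 37 \left(2 + \left(-3\right)^{2}\right) = 1258 \left(2 + 9\right) = 1258 \cdot 11 = 13838$)
$\frac{10858}{-11510} + \frac{S}{Z{\left(111 \right)}} = \frac{10858}{-11510} + \frac{13838}{111^{2}} = 10858 \left(- \frac{1}{11510}\right) + \frac{13838}{12321} = - \frac{5429}{5755} + 13838 \cdot \frac{1}{12321} = - \frac{5429}{5755} + \frac{374}{333} = \frac{344513}{1916415}$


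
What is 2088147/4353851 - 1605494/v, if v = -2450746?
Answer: 6053799782528/5335091461423 ≈ 1.1347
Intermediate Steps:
2088147/4353851 - 1605494/v = 2088147/4353851 - 1605494/(-2450746) = 2088147*(1/4353851) - 1605494*(-1/2450746) = 2088147/4353851 + 802747/1225373 = 6053799782528/5335091461423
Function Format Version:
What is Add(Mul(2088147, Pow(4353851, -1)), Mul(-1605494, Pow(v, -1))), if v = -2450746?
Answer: Rational(6053799782528, 5335091461423) ≈ 1.1347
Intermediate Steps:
Add(Mul(2088147, Pow(4353851, -1)), Mul(-1605494, Pow(v, -1))) = Add(Mul(2088147, Pow(4353851, -1)), Mul(-1605494, Pow(-2450746, -1))) = Add(Mul(2088147, Rational(1, 4353851)), Mul(-1605494, Rational(-1, 2450746))) = Add(Rational(2088147, 4353851), Rational(802747, 1225373)) = Rational(6053799782528, 5335091461423)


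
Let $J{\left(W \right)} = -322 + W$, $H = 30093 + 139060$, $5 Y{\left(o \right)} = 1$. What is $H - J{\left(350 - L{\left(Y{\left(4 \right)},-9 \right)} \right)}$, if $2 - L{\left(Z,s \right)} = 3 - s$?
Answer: $169115$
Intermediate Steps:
$Y{\left(o \right)} = \frac{1}{5}$ ($Y{\left(o \right)} = \frac{1}{5} \cdot 1 = \frac{1}{5}$)
$L{\left(Z,s \right)} = -1 + s$ ($L{\left(Z,s \right)} = 2 - \left(3 - s\right) = 2 + \left(-3 + s\right) = -1 + s$)
$H = 169153$
$H - J{\left(350 - L{\left(Y{\left(4 \right)},-9 \right)} \right)} = 169153 - \left(-322 + \left(350 - \left(-1 - 9\right)\right)\right) = 169153 - \left(-322 + \left(350 - -10\right)\right) = 169153 - \left(-322 + \left(350 + 10\right)\right) = 169153 - \left(-322 + 360\right) = 169153 - 38 = 169115$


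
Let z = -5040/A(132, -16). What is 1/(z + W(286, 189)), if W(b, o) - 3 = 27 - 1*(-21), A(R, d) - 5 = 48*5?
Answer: 7/213 ≈ 0.032864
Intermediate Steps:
A(R, d) = 245 (A(R, d) = 5 + 48*5 = 5 + 240 = 245)
W(b, o) = 51 (W(b, o) = 3 + (27 - 1*(-21)) = 3 + (27 + 21) = 3 + 48 = 51)
z = -144/7 (z = -5040/245 = -5040*1/245 = -144/7 ≈ -20.571)
1/(z + W(286, 189)) = 1/(-144/7 + 51) = 1/(213/7) = 7/213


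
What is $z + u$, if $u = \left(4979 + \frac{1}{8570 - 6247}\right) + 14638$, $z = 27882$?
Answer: $\frac{110340178}{2323} \approx 47499.0$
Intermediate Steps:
$u = \frac{45570292}{2323}$ ($u = \left(4979 + \frac{1}{2323}\right) + 14638 = \frac{11566218}{2323} + 14638 = \frac{45570292}{2323} \approx 19617.0$)
$z + u = 27882 + \frac{45570292}{2323} = \frac{110340178}{2323}$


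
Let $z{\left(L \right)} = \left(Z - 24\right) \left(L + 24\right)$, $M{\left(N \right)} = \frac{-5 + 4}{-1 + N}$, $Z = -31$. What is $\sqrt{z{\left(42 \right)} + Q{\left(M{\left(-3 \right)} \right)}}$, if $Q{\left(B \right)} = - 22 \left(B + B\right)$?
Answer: $i \sqrt{3641} \approx 60.341 i$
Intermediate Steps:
$M{\left(N \right)} = - \frac{1}{-1 + N}$
$z{\left(L \right)} = -1320 - 55 L$ ($z{\left(L \right)} = \left(-31 - 24\right) \left(L + 24\right) = - 55 \left(24 + L\right) = -1320 - 55 L$)
$Q{\left(B \right)} = - 44 B$ ($Q{\left(B \right)} = - 22 \cdot 2 B = - 44 B$)
$\sqrt{z{\left(42 \right)} + Q{\left(M{\left(-3 \right)} \right)}} = \sqrt{\left(-1320 - 2310\right) - 44 \left(- \frac{1}{-1 - 3}\right)} = \sqrt{\left(-1320 - 2310\right) - 44 \left(- \frac{1}{-4}\right)} = \sqrt{-3630 - 44 \left(\left(-1\right) \left(- \frac{1}{4}\right)\right)} = \sqrt{-3630 - 11} = \sqrt{-3641} = i \sqrt{3641}$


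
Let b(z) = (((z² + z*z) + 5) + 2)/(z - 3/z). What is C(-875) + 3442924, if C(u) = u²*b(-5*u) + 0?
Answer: 128293157040843103/19140622 ≈ 6.7027e+9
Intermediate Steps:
b(z) = (7 + 2*z²)/(z - 3/z) (b(z) = (((z² + z²) + 5) + 2)/(z - 3/z) = ((2*z² + 5) + 2)/(z - 3/z) = ((5 + 2*z²) + 2)/(z - 3/z) = (7 + 2*z²)/(z - 3/z))
C(u) = -5*u³*(7 + 50*u²)/(-3 + 25*u²) (C(u) = u²*((-5*u)*(7 + 2*(-5*u)²)/(-3 + (-5*u)²)) + 0 = u²*((-5*u)*(7 + 2*(25*u²))/(-3 + 25*u²)) + 0 = u²*((-5*u)*(7 + 50*u²)/(-3 + 25*u²)) + 0 = u²*(-5*u*(7 + 50*u²)/(-3 + 25*u²)) + 0 = -5*u³*(7 + 50*u²)/(-3 + 25*u²) + 0 = -5*u³*(7 + 50*u²)/(-3 + 25*u²))
C(-875) + 3442924 = (-875)³*(-35 - 250*(-875)²)/(-3 + 25*(-875)²) + 3442924 = -669921875*(-35 - 250*765625)/(-3 + 25*765625) + 3442924 = -669921875*(-35 - 191406250)/(-3 + 19140625) + 3442924 = -669921875*(-191406285)/19140622 + 3442924 = -669921875*1/19140622*(-191406285) + 3442924 = 128227257333984375/19140622 + 3442924 = 128293157040843103/19140622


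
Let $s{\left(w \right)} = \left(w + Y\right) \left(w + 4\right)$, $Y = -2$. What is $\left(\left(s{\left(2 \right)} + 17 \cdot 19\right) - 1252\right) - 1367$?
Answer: $-2296$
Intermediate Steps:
$s{\left(w \right)} = \left(-2 + w\right) \left(4 + w\right)$ ($s{\left(w \right)} = \left(w - 2\right) \left(w + 4\right) = \left(-2 + w\right) \left(4 + w\right)$)
$\left(\left(s{\left(2 \right)} + 17 \cdot 19\right) - 1252\right) - 1367 = \left(\left(\left(-8 + 2^{2} + 2 \cdot 2\right) + 17 \cdot 19\right) - 1252\right) - 1367 = \left(\left(\left(-8 + 4 + 4\right) + 323\right) - 1252\right) - 1367 = \left(\left(0 + 323\right) - 1252\right) - 1367 = \left(323 - 1252\right) - 1367 = -929 - 1367 = -2296$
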